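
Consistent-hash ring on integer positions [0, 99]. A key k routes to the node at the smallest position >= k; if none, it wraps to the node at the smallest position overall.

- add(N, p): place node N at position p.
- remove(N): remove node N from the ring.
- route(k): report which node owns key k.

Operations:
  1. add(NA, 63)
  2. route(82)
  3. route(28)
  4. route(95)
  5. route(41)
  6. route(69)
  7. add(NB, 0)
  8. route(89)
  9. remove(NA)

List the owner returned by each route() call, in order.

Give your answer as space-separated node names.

Op 1: add NA@63 -> ring=[63:NA]
Op 2: route key 82: none >= 82, wrap to smallest pos 63 -> NA
Op 3: route key 28: smallest pos >= 28 is 63 -> NA
Op 4: route key 95: none >= 95, wrap to smallest pos 63 -> NA
Op 5: route key 41: smallest pos >= 41 is 63 -> NA
Op 6: route key 69: none >= 69, wrap to smallest pos 63 -> NA
Op 7: add NB@0 -> ring=[0:NB,63:NA]
Op 8: route key 89: none >= 89, wrap to smallest pos 0 -> NB
Op 9: remove NA -> ring=[0:NB]

Answer: NA NA NA NA NA NB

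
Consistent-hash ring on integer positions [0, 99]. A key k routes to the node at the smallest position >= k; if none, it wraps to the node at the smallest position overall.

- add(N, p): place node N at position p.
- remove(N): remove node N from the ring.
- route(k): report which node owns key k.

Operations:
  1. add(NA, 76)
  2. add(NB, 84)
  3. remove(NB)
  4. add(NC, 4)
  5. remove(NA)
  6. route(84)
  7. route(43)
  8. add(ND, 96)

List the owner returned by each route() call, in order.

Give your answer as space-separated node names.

Answer: NC NC

Derivation:
Op 1: add NA@76 -> ring=[76:NA]
Op 2: add NB@84 -> ring=[76:NA,84:NB]
Op 3: remove NB -> ring=[76:NA]
Op 4: add NC@4 -> ring=[4:NC,76:NA]
Op 5: remove NA -> ring=[4:NC]
Op 6: route key 84: none >= 84, wrap to smallest pos 4 -> NC
Op 7: route key 43: none >= 43, wrap to smallest pos 4 -> NC
Op 8: add ND@96 -> ring=[4:NC,96:ND]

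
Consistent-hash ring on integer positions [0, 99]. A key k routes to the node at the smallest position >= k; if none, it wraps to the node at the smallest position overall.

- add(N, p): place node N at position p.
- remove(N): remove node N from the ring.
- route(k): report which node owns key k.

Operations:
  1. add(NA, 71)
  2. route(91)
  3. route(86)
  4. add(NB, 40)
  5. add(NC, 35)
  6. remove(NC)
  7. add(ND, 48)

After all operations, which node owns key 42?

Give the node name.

Answer: ND

Derivation:
Op 1: add NA@71 -> ring=[71:NA]
Op 2: route key 91: none >= 91, wrap to smallest pos 71 -> NA
Op 3: route key 86: none >= 86, wrap to smallest pos 71 -> NA
Op 4: add NB@40 -> ring=[40:NB,71:NA]
Op 5: add NC@35 -> ring=[35:NC,40:NB,71:NA]
Op 6: remove NC -> ring=[40:NB,71:NA]
Op 7: add ND@48 -> ring=[40:NB,48:ND,71:NA]
Final route key 42: smallest pos >= 42 is 48 -> ND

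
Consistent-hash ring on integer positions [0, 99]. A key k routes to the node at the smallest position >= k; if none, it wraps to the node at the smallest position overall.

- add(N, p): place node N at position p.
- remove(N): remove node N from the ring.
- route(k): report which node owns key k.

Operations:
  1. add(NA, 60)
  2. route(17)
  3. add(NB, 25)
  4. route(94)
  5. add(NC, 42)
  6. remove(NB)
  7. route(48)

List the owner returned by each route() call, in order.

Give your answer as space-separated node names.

Op 1: add NA@60 -> ring=[60:NA]
Op 2: route key 17: smallest pos >= 17 is 60 -> NA
Op 3: add NB@25 -> ring=[25:NB,60:NA]
Op 4: route key 94: none >= 94, wrap to smallest pos 25 -> NB
Op 5: add NC@42 -> ring=[25:NB,42:NC,60:NA]
Op 6: remove NB -> ring=[42:NC,60:NA]
Op 7: route key 48: smallest pos >= 48 is 60 -> NA

Answer: NA NB NA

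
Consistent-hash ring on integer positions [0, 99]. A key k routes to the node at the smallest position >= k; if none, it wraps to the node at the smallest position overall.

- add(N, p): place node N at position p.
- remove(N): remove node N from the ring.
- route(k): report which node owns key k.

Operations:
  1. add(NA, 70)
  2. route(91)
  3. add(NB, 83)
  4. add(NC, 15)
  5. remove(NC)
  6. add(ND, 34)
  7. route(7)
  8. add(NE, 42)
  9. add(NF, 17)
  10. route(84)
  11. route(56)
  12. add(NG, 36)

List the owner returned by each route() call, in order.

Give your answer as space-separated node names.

Answer: NA ND NF NA

Derivation:
Op 1: add NA@70 -> ring=[70:NA]
Op 2: route key 91: none >= 91, wrap to smallest pos 70 -> NA
Op 3: add NB@83 -> ring=[70:NA,83:NB]
Op 4: add NC@15 -> ring=[15:NC,70:NA,83:NB]
Op 5: remove NC -> ring=[70:NA,83:NB]
Op 6: add ND@34 -> ring=[34:ND,70:NA,83:NB]
Op 7: route key 7: smallest pos >= 7 is 34 -> ND
Op 8: add NE@42 -> ring=[34:ND,42:NE,70:NA,83:NB]
Op 9: add NF@17 -> ring=[17:NF,34:ND,42:NE,70:NA,83:NB]
Op 10: route key 84: none >= 84, wrap to smallest pos 17 -> NF
Op 11: route key 56: smallest pos >= 56 is 70 -> NA
Op 12: add NG@36 -> ring=[17:NF,34:ND,36:NG,42:NE,70:NA,83:NB]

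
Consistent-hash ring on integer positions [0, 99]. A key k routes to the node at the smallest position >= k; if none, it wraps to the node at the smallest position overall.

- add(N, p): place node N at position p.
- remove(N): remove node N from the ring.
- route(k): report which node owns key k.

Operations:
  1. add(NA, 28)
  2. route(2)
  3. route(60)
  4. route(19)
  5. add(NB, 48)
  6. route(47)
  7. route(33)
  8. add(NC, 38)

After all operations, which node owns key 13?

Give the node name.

Op 1: add NA@28 -> ring=[28:NA]
Op 2: route key 2: smallest pos >= 2 is 28 -> NA
Op 3: route key 60: none >= 60, wrap to smallest pos 28 -> NA
Op 4: route key 19: smallest pos >= 19 is 28 -> NA
Op 5: add NB@48 -> ring=[28:NA,48:NB]
Op 6: route key 47: smallest pos >= 47 is 48 -> NB
Op 7: route key 33: smallest pos >= 33 is 48 -> NB
Op 8: add NC@38 -> ring=[28:NA,38:NC,48:NB]
Final route key 13: smallest pos >= 13 is 28 -> NA

Answer: NA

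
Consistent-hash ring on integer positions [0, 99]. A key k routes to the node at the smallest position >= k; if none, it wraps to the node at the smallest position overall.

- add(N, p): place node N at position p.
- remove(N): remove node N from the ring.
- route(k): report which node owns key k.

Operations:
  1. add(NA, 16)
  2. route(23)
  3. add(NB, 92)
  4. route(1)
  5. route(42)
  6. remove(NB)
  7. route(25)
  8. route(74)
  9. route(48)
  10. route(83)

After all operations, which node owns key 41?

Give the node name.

Op 1: add NA@16 -> ring=[16:NA]
Op 2: route key 23: none >= 23, wrap to smallest pos 16 -> NA
Op 3: add NB@92 -> ring=[16:NA,92:NB]
Op 4: route key 1: smallest pos >= 1 is 16 -> NA
Op 5: route key 42: smallest pos >= 42 is 92 -> NB
Op 6: remove NB -> ring=[16:NA]
Op 7: route key 25: none >= 25, wrap to smallest pos 16 -> NA
Op 8: route key 74: none >= 74, wrap to smallest pos 16 -> NA
Op 9: route key 48: none >= 48, wrap to smallest pos 16 -> NA
Op 10: route key 83: none >= 83, wrap to smallest pos 16 -> NA
Final route key 41: none >= 41, wrap to smallest pos 16 -> NA

Answer: NA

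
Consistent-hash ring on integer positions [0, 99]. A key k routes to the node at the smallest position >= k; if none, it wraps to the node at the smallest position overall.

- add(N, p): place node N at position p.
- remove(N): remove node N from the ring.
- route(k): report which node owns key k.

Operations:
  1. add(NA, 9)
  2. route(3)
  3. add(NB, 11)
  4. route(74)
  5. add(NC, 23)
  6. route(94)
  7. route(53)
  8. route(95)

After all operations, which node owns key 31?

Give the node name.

Op 1: add NA@9 -> ring=[9:NA]
Op 2: route key 3: smallest pos >= 3 is 9 -> NA
Op 3: add NB@11 -> ring=[9:NA,11:NB]
Op 4: route key 74: none >= 74, wrap to smallest pos 9 -> NA
Op 5: add NC@23 -> ring=[9:NA,11:NB,23:NC]
Op 6: route key 94: none >= 94, wrap to smallest pos 9 -> NA
Op 7: route key 53: none >= 53, wrap to smallest pos 9 -> NA
Op 8: route key 95: none >= 95, wrap to smallest pos 9 -> NA
Final route key 31: none >= 31, wrap to smallest pos 9 -> NA

Answer: NA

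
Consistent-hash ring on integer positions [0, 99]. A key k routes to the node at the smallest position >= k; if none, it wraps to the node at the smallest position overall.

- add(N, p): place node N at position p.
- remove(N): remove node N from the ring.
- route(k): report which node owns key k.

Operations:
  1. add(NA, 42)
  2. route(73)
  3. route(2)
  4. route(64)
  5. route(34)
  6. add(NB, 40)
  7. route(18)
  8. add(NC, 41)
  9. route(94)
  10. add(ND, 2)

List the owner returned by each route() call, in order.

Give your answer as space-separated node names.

Op 1: add NA@42 -> ring=[42:NA]
Op 2: route key 73: none >= 73, wrap to smallest pos 42 -> NA
Op 3: route key 2: smallest pos >= 2 is 42 -> NA
Op 4: route key 64: none >= 64, wrap to smallest pos 42 -> NA
Op 5: route key 34: smallest pos >= 34 is 42 -> NA
Op 6: add NB@40 -> ring=[40:NB,42:NA]
Op 7: route key 18: smallest pos >= 18 is 40 -> NB
Op 8: add NC@41 -> ring=[40:NB,41:NC,42:NA]
Op 9: route key 94: none >= 94, wrap to smallest pos 40 -> NB
Op 10: add ND@2 -> ring=[2:ND,40:NB,41:NC,42:NA]

Answer: NA NA NA NA NB NB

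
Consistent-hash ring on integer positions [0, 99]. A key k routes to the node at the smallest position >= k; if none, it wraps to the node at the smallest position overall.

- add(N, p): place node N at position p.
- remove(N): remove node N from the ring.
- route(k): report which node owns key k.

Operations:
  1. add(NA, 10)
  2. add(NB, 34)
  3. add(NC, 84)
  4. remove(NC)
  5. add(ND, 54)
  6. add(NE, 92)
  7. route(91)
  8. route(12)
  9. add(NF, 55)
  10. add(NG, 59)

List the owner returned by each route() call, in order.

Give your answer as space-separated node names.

Op 1: add NA@10 -> ring=[10:NA]
Op 2: add NB@34 -> ring=[10:NA,34:NB]
Op 3: add NC@84 -> ring=[10:NA,34:NB,84:NC]
Op 4: remove NC -> ring=[10:NA,34:NB]
Op 5: add ND@54 -> ring=[10:NA,34:NB,54:ND]
Op 6: add NE@92 -> ring=[10:NA,34:NB,54:ND,92:NE]
Op 7: route key 91: smallest pos >= 91 is 92 -> NE
Op 8: route key 12: smallest pos >= 12 is 34 -> NB
Op 9: add NF@55 -> ring=[10:NA,34:NB,54:ND,55:NF,92:NE]
Op 10: add NG@59 -> ring=[10:NA,34:NB,54:ND,55:NF,59:NG,92:NE]

Answer: NE NB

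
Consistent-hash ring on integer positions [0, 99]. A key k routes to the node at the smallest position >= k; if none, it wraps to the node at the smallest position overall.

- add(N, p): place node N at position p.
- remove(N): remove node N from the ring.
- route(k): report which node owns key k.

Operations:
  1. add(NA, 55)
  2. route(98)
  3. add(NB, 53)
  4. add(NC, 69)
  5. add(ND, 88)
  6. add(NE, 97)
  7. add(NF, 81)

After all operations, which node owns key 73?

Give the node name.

Answer: NF

Derivation:
Op 1: add NA@55 -> ring=[55:NA]
Op 2: route key 98: none >= 98, wrap to smallest pos 55 -> NA
Op 3: add NB@53 -> ring=[53:NB,55:NA]
Op 4: add NC@69 -> ring=[53:NB,55:NA,69:NC]
Op 5: add ND@88 -> ring=[53:NB,55:NA,69:NC,88:ND]
Op 6: add NE@97 -> ring=[53:NB,55:NA,69:NC,88:ND,97:NE]
Op 7: add NF@81 -> ring=[53:NB,55:NA,69:NC,81:NF,88:ND,97:NE]
Final route key 73: smallest pos >= 73 is 81 -> NF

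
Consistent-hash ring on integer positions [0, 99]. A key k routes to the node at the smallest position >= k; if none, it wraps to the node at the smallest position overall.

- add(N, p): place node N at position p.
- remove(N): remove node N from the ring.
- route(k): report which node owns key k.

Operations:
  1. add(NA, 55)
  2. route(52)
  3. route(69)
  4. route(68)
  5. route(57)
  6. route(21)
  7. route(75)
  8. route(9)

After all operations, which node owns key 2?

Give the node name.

Answer: NA

Derivation:
Op 1: add NA@55 -> ring=[55:NA]
Op 2: route key 52: smallest pos >= 52 is 55 -> NA
Op 3: route key 69: none >= 69, wrap to smallest pos 55 -> NA
Op 4: route key 68: none >= 68, wrap to smallest pos 55 -> NA
Op 5: route key 57: none >= 57, wrap to smallest pos 55 -> NA
Op 6: route key 21: smallest pos >= 21 is 55 -> NA
Op 7: route key 75: none >= 75, wrap to smallest pos 55 -> NA
Op 8: route key 9: smallest pos >= 9 is 55 -> NA
Final route key 2: smallest pos >= 2 is 55 -> NA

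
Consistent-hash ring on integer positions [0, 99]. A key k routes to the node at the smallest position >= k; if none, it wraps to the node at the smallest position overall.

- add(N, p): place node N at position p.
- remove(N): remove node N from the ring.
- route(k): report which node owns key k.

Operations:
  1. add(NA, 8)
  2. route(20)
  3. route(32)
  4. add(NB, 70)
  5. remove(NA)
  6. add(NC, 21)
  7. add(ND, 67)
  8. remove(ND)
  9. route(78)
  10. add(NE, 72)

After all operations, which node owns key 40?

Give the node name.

Op 1: add NA@8 -> ring=[8:NA]
Op 2: route key 20: none >= 20, wrap to smallest pos 8 -> NA
Op 3: route key 32: none >= 32, wrap to smallest pos 8 -> NA
Op 4: add NB@70 -> ring=[8:NA,70:NB]
Op 5: remove NA -> ring=[70:NB]
Op 6: add NC@21 -> ring=[21:NC,70:NB]
Op 7: add ND@67 -> ring=[21:NC,67:ND,70:NB]
Op 8: remove ND -> ring=[21:NC,70:NB]
Op 9: route key 78: none >= 78, wrap to smallest pos 21 -> NC
Op 10: add NE@72 -> ring=[21:NC,70:NB,72:NE]
Final route key 40: smallest pos >= 40 is 70 -> NB

Answer: NB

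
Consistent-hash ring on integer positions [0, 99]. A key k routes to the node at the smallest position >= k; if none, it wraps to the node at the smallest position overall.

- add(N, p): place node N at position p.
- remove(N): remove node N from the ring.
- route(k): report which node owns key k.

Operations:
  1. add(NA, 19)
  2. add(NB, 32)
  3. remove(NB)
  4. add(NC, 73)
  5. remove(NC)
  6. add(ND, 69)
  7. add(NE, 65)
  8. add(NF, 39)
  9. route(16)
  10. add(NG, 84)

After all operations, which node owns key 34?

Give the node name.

Op 1: add NA@19 -> ring=[19:NA]
Op 2: add NB@32 -> ring=[19:NA,32:NB]
Op 3: remove NB -> ring=[19:NA]
Op 4: add NC@73 -> ring=[19:NA,73:NC]
Op 5: remove NC -> ring=[19:NA]
Op 6: add ND@69 -> ring=[19:NA,69:ND]
Op 7: add NE@65 -> ring=[19:NA,65:NE,69:ND]
Op 8: add NF@39 -> ring=[19:NA,39:NF,65:NE,69:ND]
Op 9: route key 16: smallest pos >= 16 is 19 -> NA
Op 10: add NG@84 -> ring=[19:NA,39:NF,65:NE,69:ND,84:NG]
Final route key 34: smallest pos >= 34 is 39 -> NF

Answer: NF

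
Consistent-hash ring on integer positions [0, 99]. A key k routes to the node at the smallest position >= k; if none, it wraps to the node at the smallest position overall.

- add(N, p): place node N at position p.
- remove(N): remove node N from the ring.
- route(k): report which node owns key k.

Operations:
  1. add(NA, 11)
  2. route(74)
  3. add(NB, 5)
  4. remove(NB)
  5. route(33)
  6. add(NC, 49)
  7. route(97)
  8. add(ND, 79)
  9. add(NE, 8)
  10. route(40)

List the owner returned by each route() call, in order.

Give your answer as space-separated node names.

Answer: NA NA NA NC

Derivation:
Op 1: add NA@11 -> ring=[11:NA]
Op 2: route key 74: none >= 74, wrap to smallest pos 11 -> NA
Op 3: add NB@5 -> ring=[5:NB,11:NA]
Op 4: remove NB -> ring=[11:NA]
Op 5: route key 33: none >= 33, wrap to smallest pos 11 -> NA
Op 6: add NC@49 -> ring=[11:NA,49:NC]
Op 7: route key 97: none >= 97, wrap to smallest pos 11 -> NA
Op 8: add ND@79 -> ring=[11:NA,49:NC,79:ND]
Op 9: add NE@8 -> ring=[8:NE,11:NA,49:NC,79:ND]
Op 10: route key 40: smallest pos >= 40 is 49 -> NC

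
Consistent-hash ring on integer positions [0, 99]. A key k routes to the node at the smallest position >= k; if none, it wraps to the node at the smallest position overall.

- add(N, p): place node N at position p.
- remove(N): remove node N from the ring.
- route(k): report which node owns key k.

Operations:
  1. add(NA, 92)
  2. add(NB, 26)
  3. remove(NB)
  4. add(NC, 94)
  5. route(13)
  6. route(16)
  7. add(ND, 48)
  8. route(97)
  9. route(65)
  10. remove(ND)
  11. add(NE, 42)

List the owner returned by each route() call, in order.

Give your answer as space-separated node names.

Op 1: add NA@92 -> ring=[92:NA]
Op 2: add NB@26 -> ring=[26:NB,92:NA]
Op 3: remove NB -> ring=[92:NA]
Op 4: add NC@94 -> ring=[92:NA,94:NC]
Op 5: route key 13: smallest pos >= 13 is 92 -> NA
Op 6: route key 16: smallest pos >= 16 is 92 -> NA
Op 7: add ND@48 -> ring=[48:ND,92:NA,94:NC]
Op 8: route key 97: none >= 97, wrap to smallest pos 48 -> ND
Op 9: route key 65: smallest pos >= 65 is 92 -> NA
Op 10: remove ND -> ring=[92:NA,94:NC]
Op 11: add NE@42 -> ring=[42:NE,92:NA,94:NC]

Answer: NA NA ND NA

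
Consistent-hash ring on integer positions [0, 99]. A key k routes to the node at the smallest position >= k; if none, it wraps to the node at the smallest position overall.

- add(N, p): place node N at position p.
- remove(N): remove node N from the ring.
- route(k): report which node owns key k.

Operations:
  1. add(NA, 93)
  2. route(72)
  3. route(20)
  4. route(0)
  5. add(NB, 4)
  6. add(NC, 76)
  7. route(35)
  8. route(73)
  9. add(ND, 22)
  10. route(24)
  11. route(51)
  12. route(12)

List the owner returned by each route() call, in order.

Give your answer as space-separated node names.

Answer: NA NA NA NC NC NC NC ND

Derivation:
Op 1: add NA@93 -> ring=[93:NA]
Op 2: route key 72: smallest pos >= 72 is 93 -> NA
Op 3: route key 20: smallest pos >= 20 is 93 -> NA
Op 4: route key 0: smallest pos >= 0 is 93 -> NA
Op 5: add NB@4 -> ring=[4:NB,93:NA]
Op 6: add NC@76 -> ring=[4:NB,76:NC,93:NA]
Op 7: route key 35: smallest pos >= 35 is 76 -> NC
Op 8: route key 73: smallest pos >= 73 is 76 -> NC
Op 9: add ND@22 -> ring=[4:NB,22:ND,76:NC,93:NA]
Op 10: route key 24: smallest pos >= 24 is 76 -> NC
Op 11: route key 51: smallest pos >= 51 is 76 -> NC
Op 12: route key 12: smallest pos >= 12 is 22 -> ND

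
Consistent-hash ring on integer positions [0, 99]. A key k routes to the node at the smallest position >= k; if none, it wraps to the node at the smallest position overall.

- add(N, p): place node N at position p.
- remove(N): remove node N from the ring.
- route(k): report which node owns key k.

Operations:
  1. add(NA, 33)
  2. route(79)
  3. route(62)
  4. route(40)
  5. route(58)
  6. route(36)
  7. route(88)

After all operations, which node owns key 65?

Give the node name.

Op 1: add NA@33 -> ring=[33:NA]
Op 2: route key 79: none >= 79, wrap to smallest pos 33 -> NA
Op 3: route key 62: none >= 62, wrap to smallest pos 33 -> NA
Op 4: route key 40: none >= 40, wrap to smallest pos 33 -> NA
Op 5: route key 58: none >= 58, wrap to smallest pos 33 -> NA
Op 6: route key 36: none >= 36, wrap to smallest pos 33 -> NA
Op 7: route key 88: none >= 88, wrap to smallest pos 33 -> NA
Final route key 65: none >= 65, wrap to smallest pos 33 -> NA

Answer: NA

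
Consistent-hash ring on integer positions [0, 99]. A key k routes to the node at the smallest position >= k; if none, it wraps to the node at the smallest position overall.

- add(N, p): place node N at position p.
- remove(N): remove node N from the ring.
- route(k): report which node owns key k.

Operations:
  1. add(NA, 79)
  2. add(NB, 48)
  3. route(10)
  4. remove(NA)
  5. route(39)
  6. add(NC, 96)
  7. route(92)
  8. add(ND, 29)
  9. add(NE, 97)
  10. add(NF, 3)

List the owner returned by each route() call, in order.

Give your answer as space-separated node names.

Answer: NB NB NC

Derivation:
Op 1: add NA@79 -> ring=[79:NA]
Op 2: add NB@48 -> ring=[48:NB,79:NA]
Op 3: route key 10: smallest pos >= 10 is 48 -> NB
Op 4: remove NA -> ring=[48:NB]
Op 5: route key 39: smallest pos >= 39 is 48 -> NB
Op 6: add NC@96 -> ring=[48:NB,96:NC]
Op 7: route key 92: smallest pos >= 92 is 96 -> NC
Op 8: add ND@29 -> ring=[29:ND,48:NB,96:NC]
Op 9: add NE@97 -> ring=[29:ND,48:NB,96:NC,97:NE]
Op 10: add NF@3 -> ring=[3:NF,29:ND,48:NB,96:NC,97:NE]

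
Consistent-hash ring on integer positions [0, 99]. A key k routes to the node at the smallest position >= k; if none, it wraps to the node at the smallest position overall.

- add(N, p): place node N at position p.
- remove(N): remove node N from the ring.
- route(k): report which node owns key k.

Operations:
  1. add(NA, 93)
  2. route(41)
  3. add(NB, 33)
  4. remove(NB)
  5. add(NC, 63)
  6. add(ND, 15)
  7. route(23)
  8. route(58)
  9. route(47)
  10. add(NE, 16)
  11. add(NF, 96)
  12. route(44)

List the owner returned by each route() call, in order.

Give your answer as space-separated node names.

Op 1: add NA@93 -> ring=[93:NA]
Op 2: route key 41: smallest pos >= 41 is 93 -> NA
Op 3: add NB@33 -> ring=[33:NB,93:NA]
Op 4: remove NB -> ring=[93:NA]
Op 5: add NC@63 -> ring=[63:NC,93:NA]
Op 6: add ND@15 -> ring=[15:ND,63:NC,93:NA]
Op 7: route key 23: smallest pos >= 23 is 63 -> NC
Op 8: route key 58: smallest pos >= 58 is 63 -> NC
Op 9: route key 47: smallest pos >= 47 is 63 -> NC
Op 10: add NE@16 -> ring=[15:ND,16:NE,63:NC,93:NA]
Op 11: add NF@96 -> ring=[15:ND,16:NE,63:NC,93:NA,96:NF]
Op 12: route key 44: smallest pos >= 44 is 63 -> NC

Answer: NA NC NC NC NC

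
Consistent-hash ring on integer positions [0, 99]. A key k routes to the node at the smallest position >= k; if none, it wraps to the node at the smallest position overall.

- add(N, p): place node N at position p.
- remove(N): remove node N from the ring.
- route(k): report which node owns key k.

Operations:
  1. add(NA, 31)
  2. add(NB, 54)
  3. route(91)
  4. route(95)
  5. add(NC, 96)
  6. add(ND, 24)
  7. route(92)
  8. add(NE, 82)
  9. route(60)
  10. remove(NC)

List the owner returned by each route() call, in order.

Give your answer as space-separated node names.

Op 1: add NA@31 -> ring=[31:NA]
Op 2: add NB@54 -> ring=[31:NA,54:NB]
Op 3: route key 91: none >= 91, wrap to smallest pos 31 -> NA
Op 4: route key 95: none >= 95, wrap to smallest pos 31 -> NA
Op 5: add NC@96 -> ring=[31:NA,54:NB,96:NC]
Op 6: add ND@24 -> ring=[24:ND,31:NA,54:NB,96:NC]
Op 7: route key 92: smallest pos >= 92 is 96 -> NC
Op 8: add NE@82 -> ring=[24:ND,31:NA,54:NB,82:NE,96:NC]
Op 9: route key 60: smallest pos >= 60 is 82 -> NE
Op 10: remove NC -> ring=[24:ND,31:NA,54:NB,82:NE]

Answer: NA NA NC NE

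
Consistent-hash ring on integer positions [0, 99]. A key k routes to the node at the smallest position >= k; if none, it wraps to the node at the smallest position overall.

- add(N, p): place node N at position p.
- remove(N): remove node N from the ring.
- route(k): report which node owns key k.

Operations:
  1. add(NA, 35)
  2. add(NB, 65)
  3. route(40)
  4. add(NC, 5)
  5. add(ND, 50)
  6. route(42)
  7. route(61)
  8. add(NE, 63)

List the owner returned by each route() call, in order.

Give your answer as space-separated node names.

Answer: NB ND NB

Derivation:
Op 1: add NA@35 -> ring=[35:NA]
Op 2: add NB@65 -> ring=[35:NA,65:NB]
Op 3: route key 40: smallest pos >= 40 is 65 -> NB
Op 4: add NC@5 -> ring=[5:NC,35:NA,65:NB]
Op 5: add ND@50 -> ring=[5:NC,35:NA,50:ND,65:NB]
Op 6: route key 42: smallest pos >= 42 is 50 -> ND
Op 7: route key 61: smallest pos >= 61 is 65 -> NB
Op 8: add NE@63 -> ring=[5:NC,35:NA,50:ND,63:NE,65:NB]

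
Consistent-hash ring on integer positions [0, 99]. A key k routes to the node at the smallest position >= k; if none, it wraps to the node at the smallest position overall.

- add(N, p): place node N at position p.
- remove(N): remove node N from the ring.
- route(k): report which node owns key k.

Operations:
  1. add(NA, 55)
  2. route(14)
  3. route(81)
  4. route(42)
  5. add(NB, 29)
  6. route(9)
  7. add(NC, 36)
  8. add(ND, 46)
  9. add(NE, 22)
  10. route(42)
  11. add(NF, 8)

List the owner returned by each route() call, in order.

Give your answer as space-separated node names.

Op 1: add NA@55 -> ring=[55:NA]
Op 2: route key 14: smallest pos >= 14 is 55 -> NA
Op 3: route key 81: none >= 81, wrap to smallest pos 55 -> NA
Op 4: route key 42: smallest pos >= 42 is 55 -> NA
Op 5: add NB@29 -> ring=[29:NB,55:NA]
Op 6: route key 9: smallest pos >= 9 is 29 -> NB
Op 7: add NC@36 -> ring=[29:NB,36:NC,55:NA]
Op 8: add ND@46 -> ring=[29:NB,36:NC,46:ND,55:NA]
Op 9: add NE@22 -> ring=[22:NE,29:NB,36:NC,46:ND,55:NA]
Op 10: route key 42: smallest pos >= 42 is 46 -> ND
Op 11: add NF@8 -> ring=[8:NF,22:NE,29:NB,36:NC,46:ND,55:NA]

Answer: NA NA NA NB ND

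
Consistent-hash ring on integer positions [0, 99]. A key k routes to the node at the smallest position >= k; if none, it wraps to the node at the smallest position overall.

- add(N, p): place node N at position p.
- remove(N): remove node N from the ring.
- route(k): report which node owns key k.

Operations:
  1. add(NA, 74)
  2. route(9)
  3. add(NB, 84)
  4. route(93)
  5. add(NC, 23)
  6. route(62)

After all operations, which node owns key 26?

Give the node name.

Answer: NA

Derivation:
Op 1: add NA@74 -> ring=[74:NA]
Op 2: route key 9: smallest pos >= 9 is 74 -> NA
Op 3: add NB@84 -> ring=[74:NA,84:NB]
Op 4: route key 93: none >= 93, wrap to smallest pos 74 -> NA
Op 5: add NC@23 -> ring=[23:NC,74:NA,84:NB]
Op 6: route key 62: smallest pos >= 62 is 74 -> NA
Final route key 26: smallest pos >= 26 is 74 -> NA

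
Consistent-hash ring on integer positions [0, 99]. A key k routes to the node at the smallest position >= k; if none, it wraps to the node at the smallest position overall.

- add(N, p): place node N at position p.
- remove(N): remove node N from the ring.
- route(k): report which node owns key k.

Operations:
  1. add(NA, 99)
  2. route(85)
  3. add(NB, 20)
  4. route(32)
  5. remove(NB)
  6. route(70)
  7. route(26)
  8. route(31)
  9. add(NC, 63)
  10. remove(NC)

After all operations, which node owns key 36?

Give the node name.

Op 1: add NA@99 -> ring=[99:NA]
Op 2: route key 85: smallest pos >= 85 is 99 -> NA
Op 3: add NB@20 -> ring=[20:NB,99:NA]
Op 4: route key 32: smallest pos >= 32 is 99 -> NA
Op 5: remove NB -> ring=[99:NA]
Op 6: route key 70: smallest pos >= 70 is 99 -> NA
Op 7: route key 26: smallest pos >= 26 is 99 -> NA
Op 8: route key 31: smallest pos >= 31 is 99 -> NA
Op 9: add NC@63 -> ring=[63:NC,99:NA]
Op 10: remove NC -> ring=[99:NA]
Final route key 36: smallest pos >= 36 is 99 -> NA

Answer: NA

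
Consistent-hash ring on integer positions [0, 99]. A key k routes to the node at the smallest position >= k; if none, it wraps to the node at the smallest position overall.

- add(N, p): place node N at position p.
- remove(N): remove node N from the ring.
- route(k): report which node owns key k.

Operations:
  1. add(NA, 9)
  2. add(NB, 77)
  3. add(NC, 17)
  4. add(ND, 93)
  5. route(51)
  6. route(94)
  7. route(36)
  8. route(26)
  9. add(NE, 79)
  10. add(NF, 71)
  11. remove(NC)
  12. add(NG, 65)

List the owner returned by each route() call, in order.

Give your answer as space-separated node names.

Answer: NB NA NB NB

Derivation:
Op 1: add NA@9 -> ring=[9:NA]
Op 2: add NB@77 -> ring=[9:NA,77:NB]
Op 3: add NC@17 -> ring=[9:NA,17:NC,77:NB]
Op 4: add ND@93 -> ring=[9:NA,17:NC,77:NB,93:ND]
Op 5: route key 51: smallest pos >= 51 is 77 -> NB
Op 6: route key 94: none >= 94, wrap to smallest pos 9 -> NA
Op 7: route key 36: smallest pos >= 36 is 77 -> NB
Op 8: route key 26: smallest pos >= 26 is 77 -> NB
Op 9: add NE@79 -> ring=[9:NA,17:NC,77:NB,79:NE,93:ND]
Op 10: add NF@71 -> ring=[9:NA,17:NC,71:NF,77:NB,79:NE,93:ND]
Op 11: remove NC -> ring=[9:NA,71:NF,77:NB,79:NE,93:ND]
Op 12: add NG@65 -> ring=[9:NA,65:NG,71:NF,77:NB,79:NE,93:ND]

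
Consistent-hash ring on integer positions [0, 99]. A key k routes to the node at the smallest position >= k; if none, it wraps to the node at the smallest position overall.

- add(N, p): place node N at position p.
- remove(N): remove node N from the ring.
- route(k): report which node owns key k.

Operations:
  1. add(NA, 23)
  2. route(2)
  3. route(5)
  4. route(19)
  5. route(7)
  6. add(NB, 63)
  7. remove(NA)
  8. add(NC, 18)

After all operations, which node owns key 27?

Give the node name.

Answer: NB

Derivation:
Op 1: add NA@23 -> ring=[23:NA]
Op 2: route key 2: smallest pos >= 2 is 23 -> NA
Op 3: route key 5: smallest pos >= 5 is 23 -> NA
Op 4: route key 19: smallest pos >= 19 is 23 -> NA
Op 5: route key 7: smallest pos >= 7 is 23 -> NA
Op 6: add NB@63 -> ring=[23:NA,63:NB]
Op 7: remove NA -> ring=[63:NB]
Op 8: add NC@18 -> ring=[18:NC,63:NB]
Final route key 27: smallest pos >= 27 is 63 -> NB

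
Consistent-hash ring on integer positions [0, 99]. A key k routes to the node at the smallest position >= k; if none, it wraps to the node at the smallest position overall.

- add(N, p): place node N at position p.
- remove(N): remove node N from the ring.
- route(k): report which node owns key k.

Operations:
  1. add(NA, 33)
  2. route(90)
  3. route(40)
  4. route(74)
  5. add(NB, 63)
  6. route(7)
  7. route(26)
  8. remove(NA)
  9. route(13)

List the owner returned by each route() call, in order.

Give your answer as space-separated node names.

Answer: NA NA NA NA NA NB

Derivation:
Op 1: add NA@33 -> ring=[33:NA]
Op 2: route key 90: none >= 90, wrap to smallest pos 33 -> NA
Op 3: route key 40: none >= 40, wrap to smallest pos 33 -> NA
Op 4: route key 74: none >= 74, wrap to smallest pos 33 -> NA
Op 5: add NB@63 -> ring=[33:NA,63:NB]
Op 6: route key 7: smallest pos >= 7 is 33 -> NA
Op 7: route key 26: smallest pos >= 26 is 33 -> NA
Op 8: remove NA -> ring=[63:NB]
Op 9: route key 13: smallest pos >= 13 is 63 -> NB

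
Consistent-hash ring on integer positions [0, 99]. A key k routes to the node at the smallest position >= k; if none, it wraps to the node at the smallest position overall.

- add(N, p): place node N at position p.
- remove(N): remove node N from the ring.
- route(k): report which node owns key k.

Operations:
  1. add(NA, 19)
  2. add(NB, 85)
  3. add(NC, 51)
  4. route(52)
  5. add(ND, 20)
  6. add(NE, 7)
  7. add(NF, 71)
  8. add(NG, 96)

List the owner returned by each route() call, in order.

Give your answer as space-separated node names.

Answer: NB

Derivation:
Op 1: add NA@19 -> ring=[19:NA]
Op 2: add NB@85 -> ring=[19:NA,85:NB]
Op 3: add NC@51 -> ring=[19:NA,51:NC,85:NB]
Op 4: route key 52: smallest pos >= 52 is 85 -> NB
Op 5: add ND@20 -> ring=[19:NA,20:ND,51:NC,85:NB]
Op 6: add NE@7 -> ring=[7:NE,19:NA,20:ND,51:NC,85:NB]
Op 7: add NF@71 -> ring=[7:NE,19:NA,20:ND,51:NC,71:NF,85:NB]
Op 8: add NG@96 -> ring=[7:NE,19:NA,20:ND,51:NC,71:NF,85:NB,96:NG]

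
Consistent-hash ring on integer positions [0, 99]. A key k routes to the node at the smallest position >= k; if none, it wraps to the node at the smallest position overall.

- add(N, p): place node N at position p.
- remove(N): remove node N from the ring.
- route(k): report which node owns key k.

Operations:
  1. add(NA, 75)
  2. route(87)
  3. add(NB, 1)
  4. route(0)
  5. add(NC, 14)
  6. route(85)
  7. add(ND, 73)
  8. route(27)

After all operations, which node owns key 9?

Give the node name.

Answer: NC

Derivation:
Op 1: add NA@75 -> ring=[75:NA]
Op 2: route key 87: none >= 87, wrap to smallest pos 75 -> NA
Op 3: add NB@1 -> ring=[1:NB,75:NA]
Op 4: route key 0: smallest pos >= 0 is 1 -> NB
Op 5: add NC@14 -> ring=[1:NB,14:NC,75:NA]
Op 6: route key 85: none >= 85, wrap to smallest pos 1 -> NB
Op 7: add ND@73 -> ring=[1:NB,14:NC,73:ND,75:NA]
Op 8: route key 27: smallest pos >= 27 is 73 -> ND
Final route key 9: smallest pos >= 9 is 14 -> NC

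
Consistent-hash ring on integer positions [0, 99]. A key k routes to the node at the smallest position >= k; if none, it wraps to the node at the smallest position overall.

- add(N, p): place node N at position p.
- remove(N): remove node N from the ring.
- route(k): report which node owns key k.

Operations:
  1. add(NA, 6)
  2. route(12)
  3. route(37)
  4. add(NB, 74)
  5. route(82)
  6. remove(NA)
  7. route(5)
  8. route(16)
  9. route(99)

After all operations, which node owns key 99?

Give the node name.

Answer: NB

Derivation:
Op 1: add NA@6 -> ring=[6:NA]
Op 2: route key 12: none >= 12, wrap to smallest pos 6 -> NA
Op 3: route key 37: none >= 37, wrap to smallest pos 6 -> NA
Op 4: add NB@74 -> ring=[6:NA,74:NB]
Op 5: route key 82: none >= 82, wrap to smallest pos 6 -> NA
Op 6: remove NA -> ring=[74:NB]
Op 7: route key 5: smallest pos >= 5 is 74 -> NB
Op 8: route key 16: smallest pos >= 16 is 74 -> NB
Op 9: route key 99: none >= 99, wrap to smallest pos 74 -> NB
Final route key 99: none >= 99, wrap to smallest pos 74 -> NB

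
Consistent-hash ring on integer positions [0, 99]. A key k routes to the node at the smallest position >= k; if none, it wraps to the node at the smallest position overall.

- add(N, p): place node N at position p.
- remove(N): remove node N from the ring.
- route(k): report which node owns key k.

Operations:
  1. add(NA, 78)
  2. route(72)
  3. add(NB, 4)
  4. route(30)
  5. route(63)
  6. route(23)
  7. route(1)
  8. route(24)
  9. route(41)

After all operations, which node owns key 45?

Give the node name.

Answer: NA

Derivation:
Op 1: add NA@78 -> ring=[78:NA]
Op 2: route key 72: smallest pos >= 72 is 78 -> NA
Op 3: add NB@4 -> ring=[4:NB,78:NA]
Op 4: route key 30: smallest pos >= 30 is 78 -> NA
Op 5: route key 63: smallest pos >= 63 is 78 -> NA
Op 6: route key 23: smallest pos >= 23 is 78 -> NA
Op 7: route key 1: smallest pos >= 1 is 4 -> NB
Op 8: route key 24: smallest pos >= 24 is 78 -> NA
Op 9: route key 41: smallest pos >= 41 is 78 -> NA
Final route key 45: smallest pos >= 45 is 78 -> NA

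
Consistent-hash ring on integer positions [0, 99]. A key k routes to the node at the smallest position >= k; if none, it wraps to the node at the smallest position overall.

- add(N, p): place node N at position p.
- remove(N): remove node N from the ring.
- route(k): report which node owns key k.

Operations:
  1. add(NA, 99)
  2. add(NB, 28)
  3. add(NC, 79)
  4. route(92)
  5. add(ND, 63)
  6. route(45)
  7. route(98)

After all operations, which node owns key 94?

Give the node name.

Op 1: add NA@99 -> ring=[99:NA]
Op 2: add NB@28 -> ring=[28:NB,99:NA]
Op 3: add NC@79 -> ring=[28:NB,79:NC,99:NA]
Op 4: route key 92: smallest pos >= 92 is 99 -> NA
Op 5: add ND@63 -> ring=[28:NB,63:ND,79:NC,99:NA]
Op 6: route key 45: smallest pos >= 45 is 63 -> ND
Op 7: route key 98: smallest pos >= 98 is 99 -> NA
Final route key 94: smallest pos >= 94 is 99 -> NA

Answer: NA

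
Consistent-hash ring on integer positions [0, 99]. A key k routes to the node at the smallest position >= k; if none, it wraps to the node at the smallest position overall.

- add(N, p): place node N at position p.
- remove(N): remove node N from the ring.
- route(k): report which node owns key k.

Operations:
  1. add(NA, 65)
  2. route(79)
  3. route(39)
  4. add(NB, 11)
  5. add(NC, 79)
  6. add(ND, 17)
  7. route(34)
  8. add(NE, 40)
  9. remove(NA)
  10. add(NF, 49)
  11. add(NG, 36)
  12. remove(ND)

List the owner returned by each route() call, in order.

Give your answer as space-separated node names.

Answer: NA NA NA

Derivation:
Op 1: add NA@65 -> ring=[65:NA]
Op 2: route key 79: none >= 79, wrap to smallest pos 65 -> NA
Op 3: route key 39: smallest pos >= 39 is 65 -> NA
Op 4: add NB@11 -> ring=[11:NB,65:NA]
Op 5: add NC@79 -> ring=[11:NB,65:NA,79:NC]
Op 6: add ND@17 -> ring=[11:NB,17:ND,65:NA,79:NC]
Op 7: route key 34: smallest pos >= 34 is 65 -> NA
Op 8: add NE@40 -> ring=[11:NB,17:ND,40:NE,65:NA,79:NC]
Op 9: remove NA -> ring=[11:NB,17:ND,40:NE,79:NC]
Op 10: add NF@49 -> ring=[11:NB,17:ND,40:NE,49:NF,79:NC]
Op 11: add NG@36 -> ring=[11:NB,17:ND,36:NG,40:NE,49:NF,79:NC]
Op 12: remove ND -> ring=[11:NB,36:NG,40:NE,49:NF,79:NC]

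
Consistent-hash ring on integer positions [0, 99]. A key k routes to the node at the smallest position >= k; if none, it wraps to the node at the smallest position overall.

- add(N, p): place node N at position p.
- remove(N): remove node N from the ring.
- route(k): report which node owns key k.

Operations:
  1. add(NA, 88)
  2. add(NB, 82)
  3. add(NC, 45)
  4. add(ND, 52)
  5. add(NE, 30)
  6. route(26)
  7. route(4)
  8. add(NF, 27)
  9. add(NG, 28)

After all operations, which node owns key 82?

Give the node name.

Op 1: add NA@88 -> ring=[88:NA]
Op 2: add NB@82 -> ring=[82:NB,88:NA]
Op 3: add NC@45 -> ring=[45:NC,82:NB,88:NA]
Op 4: add ND@52 -> ring=[45:NC,52:ND,82:NB,88:NA]
Op 5: add NE@30 -> ring=[30:NE,45:NC,52:ND,82:NB,88:NA]
Op 6: route key 26: smallest pos >= 26 is 30 -> NE
Op 7: route key 4: smallest pos >= 4 is 30 -> NE
Op 8: add NF@27 -> ring=[27:NF,30:NE,45:NC,52:ND,82:NB,88:NA]
Op 9: add NG@28 -> ring=[27:NF,28:NG,30:NE,45:NC,52:ND,82:NB,88:NA]
Final route key 82: smallest pos >= 82 is 82 -> NB

Answer: NB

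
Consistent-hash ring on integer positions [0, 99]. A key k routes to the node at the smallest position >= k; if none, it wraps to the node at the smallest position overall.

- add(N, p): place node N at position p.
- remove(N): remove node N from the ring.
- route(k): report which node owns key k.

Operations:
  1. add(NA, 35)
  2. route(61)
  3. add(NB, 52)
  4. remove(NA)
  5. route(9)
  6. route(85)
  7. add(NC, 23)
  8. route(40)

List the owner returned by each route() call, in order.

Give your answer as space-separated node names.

Answer: NA NB NB NB

Derivation:
Op 1: add NA@35 -> ring=[35:NA]
Op 2: route key 61: none >= 61, wrap to smallest pos 35 -> NA
Op 3: add NB@52 -> ring=[35:NA,52:NB]
Op 4: remove NA -> ring=[52:NB]
Op 5: route key 9: smallest pos >= 9 is 52 -> NB
Op 6: route key 85: none >= 85, wrap to smallest pos 52 -> NB
Op 7: add NC@23 -> ring=[23:NC,52:NB]
Op 8: route key 40: smallest pos >= 40 is 52 -> NB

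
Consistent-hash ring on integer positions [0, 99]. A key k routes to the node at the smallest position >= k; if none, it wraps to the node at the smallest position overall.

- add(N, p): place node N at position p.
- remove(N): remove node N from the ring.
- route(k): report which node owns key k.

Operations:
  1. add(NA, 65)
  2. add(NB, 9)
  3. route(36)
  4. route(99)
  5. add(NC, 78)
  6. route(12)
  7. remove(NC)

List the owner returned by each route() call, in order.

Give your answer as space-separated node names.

Op 1: add NA@65 -> ring=[65:NA]
Op 2: add NB@9 -> ring=[9:NB,65:NA]
Op 3: route key 36: smallest pos >= 36 is 65 -> NA
Op 4: route key 99: none >= 99, wrap to smallest pos 9 -> NB
Op 5: add NC@78 -> ring=[9:NB,65:NA,78:NC]
Op 6: route key 12: smallest pos >= 12 is 65 -> NA
Op 7: remove NC -> ring=[9:NB,65:NA]

Answer: NA NB NA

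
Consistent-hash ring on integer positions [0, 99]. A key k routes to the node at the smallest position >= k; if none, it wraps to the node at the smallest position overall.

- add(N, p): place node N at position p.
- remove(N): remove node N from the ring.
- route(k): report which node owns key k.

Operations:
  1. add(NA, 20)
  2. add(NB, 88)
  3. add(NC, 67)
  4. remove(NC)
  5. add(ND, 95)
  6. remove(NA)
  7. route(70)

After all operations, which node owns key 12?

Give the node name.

Op 1: add NA@20 -> ring=[20:NA]
Op 2: add NB@88 -> ring=[20:NA,88:NB]
Op 3: add NC@67 -> ring=[20:NA,67:NC,88:NB]
Op 4: remove NC -> ring=[20:NA,88:NB]
Op 5: add ND@95 -> ring=[20:NA,88:NB,95:ND]
Op 6: remove NA -> ring=[88:NB,95:ND]
Op 7: route key 70: smallest pos >= 70 is 88 -> NB
Final route key 12: smallest pos >= 12 is 88 -> NB

Answer: NB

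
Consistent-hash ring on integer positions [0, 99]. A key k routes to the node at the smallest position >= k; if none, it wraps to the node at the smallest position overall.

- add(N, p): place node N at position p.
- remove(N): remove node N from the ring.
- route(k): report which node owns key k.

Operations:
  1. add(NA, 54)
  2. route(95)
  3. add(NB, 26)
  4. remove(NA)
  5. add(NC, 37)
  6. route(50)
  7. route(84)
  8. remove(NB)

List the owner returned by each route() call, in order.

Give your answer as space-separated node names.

Answer: NA NB NB

Derivation:
Op 1: add NA@54 -> ring=[54:NA]
Op 2: route key 95: none >= 95, wrap to smallest pos 54 -> NA
Op 3: add NB@26 -> ring=[26:NB,54:NA]
Op 4: remove NA -> ring=[26:NB]
Op 5: add NC@37 -> ring=[26:NB,37:NC]
Op 6: route key 50: none >= 50, wrap to smallest pos 26 -> NB
Op 7: route key 84: none >= 84, wrap to smallest pos 26 -> NB
Op 8: remove NB -> ring=[37:NC]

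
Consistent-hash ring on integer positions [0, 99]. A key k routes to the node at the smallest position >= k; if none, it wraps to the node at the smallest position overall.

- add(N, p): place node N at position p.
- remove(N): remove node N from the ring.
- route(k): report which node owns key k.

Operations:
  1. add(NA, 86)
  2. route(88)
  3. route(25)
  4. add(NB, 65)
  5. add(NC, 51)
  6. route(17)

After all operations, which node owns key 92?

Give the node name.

Answer: NC

Derivation:
Op 1: add NA@86 -> ring=[86:NA]
Op 2: route key 88: none >= 88, wrap to smallest pos 86 -> NA
Op 3: route key 25: smallest pos >= 25 is 86 -> NA
Op 4: add NB@65 -> ring=[65:NB,86:NA]
Op 5: add NC@51 -> ring=[51:NC,65:NB,86:NA]
Op 6: route key 17: smallest pos >= 17 is 51 -> NC
Final route key 92: none >= 92, wrap to smallest pos 51 -> NC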